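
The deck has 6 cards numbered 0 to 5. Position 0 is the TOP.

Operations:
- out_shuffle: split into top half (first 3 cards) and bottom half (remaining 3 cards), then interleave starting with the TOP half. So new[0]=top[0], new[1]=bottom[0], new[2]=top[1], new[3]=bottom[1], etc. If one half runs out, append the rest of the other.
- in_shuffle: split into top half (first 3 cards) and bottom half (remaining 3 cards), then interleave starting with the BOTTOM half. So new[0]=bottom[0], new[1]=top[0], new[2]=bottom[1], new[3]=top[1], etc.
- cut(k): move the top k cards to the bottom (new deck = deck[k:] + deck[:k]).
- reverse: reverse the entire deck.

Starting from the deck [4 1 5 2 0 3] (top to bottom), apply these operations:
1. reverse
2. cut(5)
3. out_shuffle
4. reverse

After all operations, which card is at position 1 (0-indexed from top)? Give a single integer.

Answer: 0

Derivation:
After op 1 (reverse): [3 0 2 5 1 4]
After op 2 (cut(5)): [4 3 0 2 5 1]
After op 3 (out_shuffle): [4 2 3 5 0 1]
After op 4 (reverse): [1 0 5 3 2 4]
Position 1: card 0.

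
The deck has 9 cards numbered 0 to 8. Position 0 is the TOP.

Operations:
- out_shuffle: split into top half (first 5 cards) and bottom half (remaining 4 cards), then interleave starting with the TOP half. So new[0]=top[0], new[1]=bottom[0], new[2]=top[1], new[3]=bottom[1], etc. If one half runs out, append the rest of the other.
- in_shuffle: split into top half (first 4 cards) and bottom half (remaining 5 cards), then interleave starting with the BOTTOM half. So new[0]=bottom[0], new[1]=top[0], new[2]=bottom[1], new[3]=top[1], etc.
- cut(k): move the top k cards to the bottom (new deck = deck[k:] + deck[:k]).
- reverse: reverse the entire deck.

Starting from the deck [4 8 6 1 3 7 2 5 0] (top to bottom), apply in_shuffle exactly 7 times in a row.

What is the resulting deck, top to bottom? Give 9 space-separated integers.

Answer: 3 4 7 8 2 6 5 1 0

Derivation:
After op 1 (in_shuffle): [3 4 7 8 2 6 5 1 0]
After op 2 (in_shuffle): [2 3 6 4 5 7 1 8 0]
After op 3 (in_shuffle): [5 2 7 3 1 6 8 4 0]
After op 4 (in_shuffle): [1 5 6 2 8 7 4 3 0]
After op 5 (in_shuffle): [8 1 7 5 4 6 3 2 0]
After op 6 (in_shuffle): [4 8 6 1 3 7 2 5 0]
After op 7 (in_shuffle): [3 4 7 8 2 6 5 1 0]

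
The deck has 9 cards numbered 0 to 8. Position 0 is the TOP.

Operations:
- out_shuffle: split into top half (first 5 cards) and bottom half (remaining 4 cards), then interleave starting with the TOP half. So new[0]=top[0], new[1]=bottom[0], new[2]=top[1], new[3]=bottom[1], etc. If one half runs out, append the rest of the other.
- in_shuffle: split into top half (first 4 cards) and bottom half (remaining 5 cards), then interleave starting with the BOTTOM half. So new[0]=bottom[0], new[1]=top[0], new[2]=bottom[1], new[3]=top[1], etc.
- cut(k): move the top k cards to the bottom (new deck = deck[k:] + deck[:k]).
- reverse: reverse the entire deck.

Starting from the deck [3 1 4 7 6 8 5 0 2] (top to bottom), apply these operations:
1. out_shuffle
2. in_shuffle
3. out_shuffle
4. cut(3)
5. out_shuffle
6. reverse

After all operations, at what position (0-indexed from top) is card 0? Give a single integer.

Answer: 6

Derivation:
After op 1 (out_shuffle): [3 8 1 5 4 0 7 2 6]
After op 2 (in_shuffle): [4 3 0 8 7 1 2 5 6]
After op 3 (out_shuffle): [4 1 3 2 0 5 8 6 7]
After op 4 (cut(3)): [2 0 5 8 6 7 4 1 3]
After op 5 (out_shuffle): [2 7 0 4 5 1 8 3 6]
After op 6 (reverse): [6 3 8 1 5 4 0 7 2]
Card 0 is at position 6.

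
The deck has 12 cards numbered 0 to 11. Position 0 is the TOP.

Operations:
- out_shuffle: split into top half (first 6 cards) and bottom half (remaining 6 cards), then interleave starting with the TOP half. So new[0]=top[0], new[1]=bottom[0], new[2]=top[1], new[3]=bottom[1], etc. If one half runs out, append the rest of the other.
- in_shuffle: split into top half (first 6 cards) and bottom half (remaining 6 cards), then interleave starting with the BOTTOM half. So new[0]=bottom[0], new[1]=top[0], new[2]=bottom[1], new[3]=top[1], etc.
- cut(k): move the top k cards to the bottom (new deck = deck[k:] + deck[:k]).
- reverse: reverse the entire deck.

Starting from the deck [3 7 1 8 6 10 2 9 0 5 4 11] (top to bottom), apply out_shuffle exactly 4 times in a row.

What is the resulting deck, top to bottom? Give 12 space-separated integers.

After op 1 (out_shuffle): [3 2 7 9 1 0 8 5 6 4 10 11]
After op 2 (out_shuffle): [3 8 2 5 7 6 9 4 1 10 0 11]
After op 3 (out_shuffle): [3 9 8 4 2 1 5 10 7 0 6 11]
After op 4 (out_shuffle): [3 5 9 10 8 7 4 0 2 6 1 11]

Answer: 3 5 9 10 8 7 4 0 2 6 1 11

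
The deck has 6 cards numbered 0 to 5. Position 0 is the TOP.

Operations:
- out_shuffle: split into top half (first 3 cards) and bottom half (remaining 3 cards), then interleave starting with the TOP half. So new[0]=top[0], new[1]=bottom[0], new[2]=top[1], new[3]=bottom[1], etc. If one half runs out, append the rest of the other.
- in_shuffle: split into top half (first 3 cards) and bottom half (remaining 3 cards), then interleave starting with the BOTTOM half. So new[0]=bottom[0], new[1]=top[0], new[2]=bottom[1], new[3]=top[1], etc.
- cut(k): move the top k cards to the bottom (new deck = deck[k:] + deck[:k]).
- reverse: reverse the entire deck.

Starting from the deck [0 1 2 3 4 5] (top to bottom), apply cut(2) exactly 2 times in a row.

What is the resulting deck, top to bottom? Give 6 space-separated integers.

After op 1 (cut(2)): [2 3 4 5 0 1]
After op 2 (cut(2)): [4 5 0 1 2 3]

Answer: 4 5 0 1 2 3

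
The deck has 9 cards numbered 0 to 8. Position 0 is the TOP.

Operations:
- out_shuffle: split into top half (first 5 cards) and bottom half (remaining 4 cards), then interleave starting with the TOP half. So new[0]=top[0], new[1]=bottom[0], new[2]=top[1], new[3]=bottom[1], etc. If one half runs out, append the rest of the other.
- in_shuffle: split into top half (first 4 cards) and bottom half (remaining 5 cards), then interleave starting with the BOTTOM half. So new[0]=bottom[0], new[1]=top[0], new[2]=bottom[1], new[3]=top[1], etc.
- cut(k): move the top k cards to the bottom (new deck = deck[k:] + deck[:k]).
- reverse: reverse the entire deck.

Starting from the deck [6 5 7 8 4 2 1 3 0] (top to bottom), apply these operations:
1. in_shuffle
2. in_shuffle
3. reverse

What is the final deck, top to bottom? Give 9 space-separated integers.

After op 1 (in_shuffle): [4 6 2 5 1 7 3 8 0]
After op 2 (in_shuffle): [1 4 7 6 3 2 8 5 0]
After op 3 (reverse): [0 5 8 2 3 6 7 4 1]

Answer: 0 5 8 2 3 6 7 4 1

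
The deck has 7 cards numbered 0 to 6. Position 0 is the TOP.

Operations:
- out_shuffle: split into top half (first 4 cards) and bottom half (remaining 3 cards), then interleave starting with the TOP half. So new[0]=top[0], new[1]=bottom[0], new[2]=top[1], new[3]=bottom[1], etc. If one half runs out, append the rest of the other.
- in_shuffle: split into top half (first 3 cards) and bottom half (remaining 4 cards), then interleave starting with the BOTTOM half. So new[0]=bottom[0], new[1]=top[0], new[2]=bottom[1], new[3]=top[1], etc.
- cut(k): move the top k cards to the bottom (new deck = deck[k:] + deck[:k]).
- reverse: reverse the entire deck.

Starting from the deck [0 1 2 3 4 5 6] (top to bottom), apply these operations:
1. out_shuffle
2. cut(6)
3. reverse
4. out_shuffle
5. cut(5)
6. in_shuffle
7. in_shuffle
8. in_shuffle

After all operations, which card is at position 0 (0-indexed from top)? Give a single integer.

After op 1 (out_shuffle): [0 4 1 5 2 6 3]
After op 2 (cut(6)): [3 0 4 1 5 2 6]
After op 3 (reverse): [6 2 5 1 4 0 3]
After op 4 (out_shuffle): [6 4 2 0 5 3 1]
After op 5 (cut(5)): [3 1 6 4 2 0 5]
After op 6 (in_shuffle): [4 3 2 1 0 6 5]
After op 7 (in_shuffle): [1 4 0 3 6 2 5]
After op 8 (in_shuffle): [3 1 6 4 2 0 5]
Position 0: card 3.

Answer: 3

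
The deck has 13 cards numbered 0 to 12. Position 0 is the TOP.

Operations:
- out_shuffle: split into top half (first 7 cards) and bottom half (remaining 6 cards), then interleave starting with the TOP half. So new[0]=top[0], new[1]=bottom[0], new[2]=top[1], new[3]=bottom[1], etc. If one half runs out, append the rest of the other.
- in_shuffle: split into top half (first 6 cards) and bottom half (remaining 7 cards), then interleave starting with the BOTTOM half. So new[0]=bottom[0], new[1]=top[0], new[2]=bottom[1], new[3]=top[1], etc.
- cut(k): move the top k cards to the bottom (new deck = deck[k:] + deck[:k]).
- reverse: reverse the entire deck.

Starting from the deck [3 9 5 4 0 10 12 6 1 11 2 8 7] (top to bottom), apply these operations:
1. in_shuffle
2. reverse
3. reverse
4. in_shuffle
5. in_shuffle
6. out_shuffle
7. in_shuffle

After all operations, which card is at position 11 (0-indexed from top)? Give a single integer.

After op 1 (in_shuffle): [12 3 6 9 1 5 11 4 2 0 8 10 7]
After op 2 (reverse): [7 10 8 0 2 4 11 5 1 9 6 3 12]
After op 3 (reverse): [12 3 6 9 1 5 11 4 2 0 8 10 7]
After op 4 (in_shuffle): [11 12 4 3 2 6 0 9 8 1 10 5 7]
After op 5 (in_shuffle): [0 11 9 12 8 4 1 3 10 2 5 6 7]
After op 6 (out_shuffle): [0 3 11 10 9 2 12 5 8 6 4 7 1]
After op 7 (in_shuffle): [12 0 5 3 8 11 6 10 4 9 7 2 1]
Position 11: card 2.

Answer: 2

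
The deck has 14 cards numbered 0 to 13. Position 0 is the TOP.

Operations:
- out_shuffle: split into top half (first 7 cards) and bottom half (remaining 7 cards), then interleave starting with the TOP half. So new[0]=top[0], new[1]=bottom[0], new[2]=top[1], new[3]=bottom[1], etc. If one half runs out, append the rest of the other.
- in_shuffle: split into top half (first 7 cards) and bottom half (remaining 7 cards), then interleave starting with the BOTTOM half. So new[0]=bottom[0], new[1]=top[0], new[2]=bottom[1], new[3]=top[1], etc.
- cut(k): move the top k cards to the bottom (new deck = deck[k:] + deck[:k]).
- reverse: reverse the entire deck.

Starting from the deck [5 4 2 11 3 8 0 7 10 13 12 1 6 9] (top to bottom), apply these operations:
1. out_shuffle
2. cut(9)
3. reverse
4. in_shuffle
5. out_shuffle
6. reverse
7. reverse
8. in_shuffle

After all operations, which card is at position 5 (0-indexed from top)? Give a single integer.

Answer: 3

Derivation:
After op 1 (out_shuffle): [5 7 4 10 2 13 11 12 3 1 8 6 0 9]
After op 2 (cut(9)): [1 8 6 0 9 5 7 4 10 2 13 11 12 3]
After op 3 (reverse): [3 12 11 13 2 10 4 7 5 9 0 6 8 1]
After op 4 (in_shuffle): [7 3 5 12 9 11 0 13 6 2 8 10 1 4]
After op 5 (out_shuffle): [7 13 3 6 5 2 12 8 9 10 11 1 0 4]
After op 6 (reverse): [4 0 1 11 10 9 8 12 2 5 6 3 13 7]
After op 7 (reverse): [7 13 3 6 5 2 12 8 9 10 11 1 0 4]
After op 8 (in_shuffle): [8 7 9 13 10 3 11 6 1 5 0 2 4 12]
Position 5: card 3.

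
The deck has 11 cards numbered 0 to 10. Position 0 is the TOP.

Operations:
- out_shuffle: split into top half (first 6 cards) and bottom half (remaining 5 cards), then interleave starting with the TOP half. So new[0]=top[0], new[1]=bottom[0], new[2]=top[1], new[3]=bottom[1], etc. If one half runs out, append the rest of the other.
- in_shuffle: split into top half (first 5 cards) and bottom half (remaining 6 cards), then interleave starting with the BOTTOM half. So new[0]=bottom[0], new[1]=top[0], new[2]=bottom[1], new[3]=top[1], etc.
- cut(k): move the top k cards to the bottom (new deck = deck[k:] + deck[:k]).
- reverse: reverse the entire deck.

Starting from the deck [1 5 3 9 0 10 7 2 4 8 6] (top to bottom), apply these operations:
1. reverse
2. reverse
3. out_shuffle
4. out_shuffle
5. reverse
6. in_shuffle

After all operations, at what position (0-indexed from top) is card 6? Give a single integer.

Answer: 7

Derivation:
After op 1 (reverse): [6 8 4 2 7 10 0 9 3 5 1]
After op 2 (reverse): [1 5 3 9 0 10 7 2 4 8 6]
After op 3 (out_shuffle): [1 7 5 2 3 4 9 8 0 6 10]
After op 4 (out_shuffle): [1 9 7 8 5 0 2 6 3 10 4]
After op 5 (reverse): [4 10 3 6 2 0 5 8 7 9 1]
After op 6 (in_shuffle): [0 4 5 10 8 3 7 6 9 2 1]
Card 6 is at position 7.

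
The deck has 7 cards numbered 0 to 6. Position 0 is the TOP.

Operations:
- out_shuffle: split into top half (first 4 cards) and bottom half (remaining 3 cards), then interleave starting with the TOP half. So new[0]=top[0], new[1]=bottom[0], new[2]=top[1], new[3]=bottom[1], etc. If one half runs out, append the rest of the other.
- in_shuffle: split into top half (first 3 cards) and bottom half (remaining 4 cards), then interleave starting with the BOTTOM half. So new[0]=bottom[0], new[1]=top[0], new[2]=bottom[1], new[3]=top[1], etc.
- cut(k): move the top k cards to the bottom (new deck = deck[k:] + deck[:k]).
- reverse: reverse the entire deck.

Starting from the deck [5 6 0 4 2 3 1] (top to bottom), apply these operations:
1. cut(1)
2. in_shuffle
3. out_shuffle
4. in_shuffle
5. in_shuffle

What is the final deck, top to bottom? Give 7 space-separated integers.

After op 1 (cut(1)): [6 0 4 2 3 1 5]
After op 2 (in_shuffle): [2 6 3 0 1 4 5]
After op 3 (out_shuffle): [2 1 6 4 3 5 0]
After op 4 (in_shuffle): [4 2 3 1 5 6 0]
After op 5 (in_shuffle): [1 4 5 2 6 3 0]

Answer: 1 4 5 2 6 3 0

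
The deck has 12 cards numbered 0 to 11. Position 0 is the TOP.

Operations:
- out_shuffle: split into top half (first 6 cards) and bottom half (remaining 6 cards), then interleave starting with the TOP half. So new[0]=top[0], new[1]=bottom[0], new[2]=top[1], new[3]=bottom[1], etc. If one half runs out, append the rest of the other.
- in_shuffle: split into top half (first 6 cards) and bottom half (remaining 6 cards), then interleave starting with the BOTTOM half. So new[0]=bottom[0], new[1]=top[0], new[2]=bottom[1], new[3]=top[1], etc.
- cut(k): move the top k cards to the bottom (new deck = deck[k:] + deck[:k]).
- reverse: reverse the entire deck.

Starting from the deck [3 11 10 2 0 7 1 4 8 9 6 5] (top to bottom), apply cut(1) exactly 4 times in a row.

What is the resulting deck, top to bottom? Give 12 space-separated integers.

After op 1 (cut(1)): [11 10 2 0 7 1 4 8 9 6 5 3]
After op 2 (cut(1)): [10 2 0 7 1 4 8 9 6 5 3 11]
After op 3 (cut(1)): [2 0 7 1 4 8 9 6 5 3 11 10]
After op 4 (cut(1)): [0 7 1 4 8 9 6 5 3 11 10 2]

Answer: 0 7 1 4 8 9 6 5 3 11 10 2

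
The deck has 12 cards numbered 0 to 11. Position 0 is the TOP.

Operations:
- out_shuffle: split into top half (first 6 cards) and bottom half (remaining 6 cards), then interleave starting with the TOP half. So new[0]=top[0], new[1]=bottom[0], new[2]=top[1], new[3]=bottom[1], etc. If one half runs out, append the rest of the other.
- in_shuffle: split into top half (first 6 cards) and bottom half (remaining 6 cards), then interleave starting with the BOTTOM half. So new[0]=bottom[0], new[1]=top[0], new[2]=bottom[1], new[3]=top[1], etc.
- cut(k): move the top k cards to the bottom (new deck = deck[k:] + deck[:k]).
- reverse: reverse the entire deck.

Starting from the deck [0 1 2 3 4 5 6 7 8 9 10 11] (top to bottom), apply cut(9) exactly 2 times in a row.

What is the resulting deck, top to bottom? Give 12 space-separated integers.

Answer: 6 7 8 9 10 11 0 1 2 3 4 5

Derivation:
After op 1 (cut(9)): [9 10 11 0 1 2 3 4 5 6 7 8]
After op 2 (cut(9)): [6 7 8 9 10 11 0 1 2 3 4 5]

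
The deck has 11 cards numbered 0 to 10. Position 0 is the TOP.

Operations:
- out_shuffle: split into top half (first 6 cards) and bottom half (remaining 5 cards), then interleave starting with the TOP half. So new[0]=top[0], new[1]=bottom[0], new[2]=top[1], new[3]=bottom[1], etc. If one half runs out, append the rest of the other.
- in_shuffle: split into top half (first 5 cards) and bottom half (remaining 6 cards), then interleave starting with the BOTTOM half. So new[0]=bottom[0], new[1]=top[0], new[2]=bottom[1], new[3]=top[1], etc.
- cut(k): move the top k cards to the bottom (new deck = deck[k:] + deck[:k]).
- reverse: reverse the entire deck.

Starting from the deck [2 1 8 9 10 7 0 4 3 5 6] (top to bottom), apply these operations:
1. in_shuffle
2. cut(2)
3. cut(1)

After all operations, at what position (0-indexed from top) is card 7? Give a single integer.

Answer: 8

Derivation:
After op 1 (in_shuffle): [7 2 0 1 4 8 3 9 5 10 6]
After op 2 (cut(2)): [0 1 4 8 3 9 5 10 6 7 2]
After op 3 (cut(1)): [1 4 8 3 9 5 10 6 7 2 0]
Card 7 is at position 8.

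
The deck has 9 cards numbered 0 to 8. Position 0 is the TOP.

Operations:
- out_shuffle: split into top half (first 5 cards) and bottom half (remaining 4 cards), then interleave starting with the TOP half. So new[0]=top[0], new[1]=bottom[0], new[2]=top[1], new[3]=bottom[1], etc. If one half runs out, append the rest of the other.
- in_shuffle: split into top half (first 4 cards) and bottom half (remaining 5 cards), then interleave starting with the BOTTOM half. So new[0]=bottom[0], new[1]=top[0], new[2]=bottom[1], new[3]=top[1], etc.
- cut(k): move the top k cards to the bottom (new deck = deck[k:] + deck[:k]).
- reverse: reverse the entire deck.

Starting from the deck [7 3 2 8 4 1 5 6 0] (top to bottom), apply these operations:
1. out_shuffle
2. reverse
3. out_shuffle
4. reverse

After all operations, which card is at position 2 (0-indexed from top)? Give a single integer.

Answer: 6

Derivation:
After op 1 (out_shuffle): [7 1 3 5 2 6 8 0 4]
After op 2 (reverse): [4 0 8 6 2 5 3 1 7]
After op 3 (out_shuffle): [4 5 0 3 8 1 6 7 2]
After op 4 (reverse): [2 7 6 1 8 3 0 5 4]
Position 2: card 6.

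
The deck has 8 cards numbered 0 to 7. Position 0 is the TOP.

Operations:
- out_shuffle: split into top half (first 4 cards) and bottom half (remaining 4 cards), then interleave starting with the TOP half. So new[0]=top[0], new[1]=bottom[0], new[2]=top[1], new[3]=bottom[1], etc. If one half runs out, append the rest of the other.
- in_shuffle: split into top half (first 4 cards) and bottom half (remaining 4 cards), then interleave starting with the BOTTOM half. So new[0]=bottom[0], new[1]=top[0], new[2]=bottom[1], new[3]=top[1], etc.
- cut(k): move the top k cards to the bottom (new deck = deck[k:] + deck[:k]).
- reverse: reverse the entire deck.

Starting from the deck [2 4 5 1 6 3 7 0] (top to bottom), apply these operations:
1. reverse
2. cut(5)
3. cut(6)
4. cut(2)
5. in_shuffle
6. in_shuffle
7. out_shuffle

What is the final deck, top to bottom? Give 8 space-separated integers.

Answer: 6 1 7 3 2 0 5 4

Derivation:
After op 1 (reverse): [0 7 3 6 1 5 4 2]
After op 2 (cut(5)): [5 4 2 0 7 3 6 1]
After op 3 (cut(6)): [6 1 5 4 2 0 7 3]
After op 4 (cut(2)): [5 4 2 0 7 3 6 1]
After op 5 (in_shuffle): [7 5 3 4 6 2 1 0]
After op 6 (in_shuffle): [6 7 2 5 1 3 0 4]
After op 7 (out_shuffle): [6 1 7 3 2 0 5 4]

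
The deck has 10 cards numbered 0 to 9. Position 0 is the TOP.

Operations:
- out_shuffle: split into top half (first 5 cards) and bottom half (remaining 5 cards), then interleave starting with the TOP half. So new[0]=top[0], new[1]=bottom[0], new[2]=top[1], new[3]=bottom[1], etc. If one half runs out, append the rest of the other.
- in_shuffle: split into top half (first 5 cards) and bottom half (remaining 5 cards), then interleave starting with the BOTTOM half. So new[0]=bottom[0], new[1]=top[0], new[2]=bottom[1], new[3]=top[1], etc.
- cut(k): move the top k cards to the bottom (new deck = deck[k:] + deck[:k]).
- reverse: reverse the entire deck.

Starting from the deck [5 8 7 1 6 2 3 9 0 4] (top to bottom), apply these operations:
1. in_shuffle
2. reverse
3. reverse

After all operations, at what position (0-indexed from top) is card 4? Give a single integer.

Answer: 8

Derivation:
After op 1 (in_shuffle): [2 5 3 8 9 7 0 1 4 6]
After op 2 (reverse): [6 4 1 0 7 9 8 3 5 2]
After op 3 (reverse): [2 5 3 8 9 7 0 1 4 6]
Card 4 is at position 8.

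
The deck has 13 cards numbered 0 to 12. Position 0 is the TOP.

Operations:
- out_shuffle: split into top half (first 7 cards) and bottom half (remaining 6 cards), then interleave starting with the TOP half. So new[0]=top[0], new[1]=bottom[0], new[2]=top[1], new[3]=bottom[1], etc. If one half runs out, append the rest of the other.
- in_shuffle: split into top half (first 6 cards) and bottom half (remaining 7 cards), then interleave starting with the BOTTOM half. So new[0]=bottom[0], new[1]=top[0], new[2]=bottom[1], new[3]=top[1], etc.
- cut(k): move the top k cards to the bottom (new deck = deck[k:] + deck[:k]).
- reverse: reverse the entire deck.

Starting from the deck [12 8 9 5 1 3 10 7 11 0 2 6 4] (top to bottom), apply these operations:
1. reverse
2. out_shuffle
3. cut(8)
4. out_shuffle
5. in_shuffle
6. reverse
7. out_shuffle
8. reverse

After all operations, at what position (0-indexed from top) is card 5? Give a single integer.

Answer: 5

Derivation:
After op 1 (reverse): [4 6 2 0 11 7 10 3 1 5 9 8 12]
After op 2 (out_shuffle): [4 3 6 1 2 5 0 9 11 8 7 12 10]
After op 3 (cut(8)): [11 8 7 12 10 4 3 6 1 2 5 0 9]
After op 4 (out_shuffle): [11 6 8 1 7 2 12 5 10 0 4 9 3]
After op 5 (in_shuffle): [12 11 5 6 10 8 0 1 4 7 9 2 3]
After op 6 (reverse): [3 2 9 7 4 1 0 8 10 6 5 11 12]
After op 7 (out_shuffle): [3 8 2 10 9 6 7 5 4 11 1 12 0]
After op 8 (reverse): [0 12 1 11 4 5 7 6 9 10 2 8 3]
Card 5 is at position 5.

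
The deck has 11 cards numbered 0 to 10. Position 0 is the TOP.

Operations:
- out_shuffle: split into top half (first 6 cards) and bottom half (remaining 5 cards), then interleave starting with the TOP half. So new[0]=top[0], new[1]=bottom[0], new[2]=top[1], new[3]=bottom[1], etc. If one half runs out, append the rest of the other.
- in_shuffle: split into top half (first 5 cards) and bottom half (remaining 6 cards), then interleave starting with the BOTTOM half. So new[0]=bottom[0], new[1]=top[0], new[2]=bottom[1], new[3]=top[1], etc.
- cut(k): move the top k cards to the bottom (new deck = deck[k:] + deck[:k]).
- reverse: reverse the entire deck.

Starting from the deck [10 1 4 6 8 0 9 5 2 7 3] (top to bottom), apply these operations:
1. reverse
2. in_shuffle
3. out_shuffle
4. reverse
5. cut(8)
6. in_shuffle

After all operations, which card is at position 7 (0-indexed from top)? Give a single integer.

Answer: 2

Derivation:
After op 1 (reverse): [3 7 2 5 9 0 8 6 4 1 10]
After op 2 (in_shuffle): [0 3 8 7 6 2 4 5 1 9 10]
After op 3 (out_shuffle): [0 4 3 5 8 1 7 9 6 10 2]
After op 4 (reverse): [2 10 6 9 7 1 8 5 3 4 0]
After op 5 (cut(8)): [3 4 0 2 10 6 9 7 1 8 5]
After op 6 (in_shuffle): [6 3 9 4 7 0 1 2 8 10 5]
Position 7: card 2.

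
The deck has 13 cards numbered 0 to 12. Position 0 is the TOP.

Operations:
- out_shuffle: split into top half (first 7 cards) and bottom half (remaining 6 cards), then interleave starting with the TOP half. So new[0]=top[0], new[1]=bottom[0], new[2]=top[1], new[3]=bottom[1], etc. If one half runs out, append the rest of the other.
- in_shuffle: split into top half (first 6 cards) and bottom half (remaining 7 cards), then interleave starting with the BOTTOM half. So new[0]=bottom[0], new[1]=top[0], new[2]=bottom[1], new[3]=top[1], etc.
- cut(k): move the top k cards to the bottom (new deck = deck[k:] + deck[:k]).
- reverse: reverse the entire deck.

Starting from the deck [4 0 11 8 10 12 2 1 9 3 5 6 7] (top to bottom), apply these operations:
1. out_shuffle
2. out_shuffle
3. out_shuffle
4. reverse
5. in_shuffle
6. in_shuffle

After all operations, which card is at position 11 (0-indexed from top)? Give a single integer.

Answer: 6

Derivation:
After op 1 (out_shuffle): [4 1 0 9 11 3 8 5 10 6 12 7 2]
After op 2 (out_shuffle): [4 5 1 10 0 6 9 12 11 7 3 2 8]
After op 3 (out_shuffle): [4 12 5 11 1 7 10 3 0 2 6 8 9]
After op 4 (reverse): [9 8 6 2 0 3 10 7 1 11 5 12 4]
After op 5 (in_shuffle): [10 9 7 8 1 6 11 2 5 0 12 3 4]
After op 6 (in_shuffle): [11 10 2 9 5 7 0 8 12 1 3 6 4]
Position 11: card 6.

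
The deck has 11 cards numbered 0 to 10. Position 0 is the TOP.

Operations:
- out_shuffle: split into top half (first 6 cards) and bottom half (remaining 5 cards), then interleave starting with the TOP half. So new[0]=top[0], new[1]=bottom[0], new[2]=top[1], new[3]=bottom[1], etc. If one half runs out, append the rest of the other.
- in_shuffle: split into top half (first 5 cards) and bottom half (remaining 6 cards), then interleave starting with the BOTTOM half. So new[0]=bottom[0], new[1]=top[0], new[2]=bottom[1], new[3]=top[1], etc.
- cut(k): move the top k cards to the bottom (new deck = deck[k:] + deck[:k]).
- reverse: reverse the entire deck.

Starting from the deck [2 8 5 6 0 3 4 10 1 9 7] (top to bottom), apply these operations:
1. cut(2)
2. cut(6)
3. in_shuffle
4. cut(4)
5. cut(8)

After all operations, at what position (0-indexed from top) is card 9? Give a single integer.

Answer: 2

Derivation:
After op 1 (cut(2)): [5 6 0 3 4 10 1 9 7 2 8]
After op 2 (cut(6)): [1 9 7 2 8 5 6 0 3 4 10]
After op 3 (in_shuffle): [5 1 6 9 0 7 3 2 4 8 10]
After op 4 (cut(4)): [0 7 3 2 4 8 10 5 1 6 9]
After op 5 (cut(8)): [1 6 9 0 7 3 2 4 8 10 5]
Card 9 is at position 2.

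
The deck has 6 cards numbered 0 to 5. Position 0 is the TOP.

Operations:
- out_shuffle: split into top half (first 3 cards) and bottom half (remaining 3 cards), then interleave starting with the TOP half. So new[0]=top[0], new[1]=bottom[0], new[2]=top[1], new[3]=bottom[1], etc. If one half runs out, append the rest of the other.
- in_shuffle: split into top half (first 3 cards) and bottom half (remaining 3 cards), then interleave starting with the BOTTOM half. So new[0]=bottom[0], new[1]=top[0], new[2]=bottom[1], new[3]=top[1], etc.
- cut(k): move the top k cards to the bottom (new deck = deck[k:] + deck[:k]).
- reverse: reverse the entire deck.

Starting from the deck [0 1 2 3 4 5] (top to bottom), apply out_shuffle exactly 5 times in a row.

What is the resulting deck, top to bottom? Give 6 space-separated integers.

After op 1 (out_shuffle): [0 3 1 4 2 5]
After op 2 (out_shuffle): [0 4 3 2 1 5]
After op 3 (out_shuffle): [0 2 4 1 3 5]
After op 4 (out_shuffle): [0 1 2 3 4 5]
After op 5 (out_shuffle): [0 3 1 4 2 5]

Answer: 0 3 1 4 2 5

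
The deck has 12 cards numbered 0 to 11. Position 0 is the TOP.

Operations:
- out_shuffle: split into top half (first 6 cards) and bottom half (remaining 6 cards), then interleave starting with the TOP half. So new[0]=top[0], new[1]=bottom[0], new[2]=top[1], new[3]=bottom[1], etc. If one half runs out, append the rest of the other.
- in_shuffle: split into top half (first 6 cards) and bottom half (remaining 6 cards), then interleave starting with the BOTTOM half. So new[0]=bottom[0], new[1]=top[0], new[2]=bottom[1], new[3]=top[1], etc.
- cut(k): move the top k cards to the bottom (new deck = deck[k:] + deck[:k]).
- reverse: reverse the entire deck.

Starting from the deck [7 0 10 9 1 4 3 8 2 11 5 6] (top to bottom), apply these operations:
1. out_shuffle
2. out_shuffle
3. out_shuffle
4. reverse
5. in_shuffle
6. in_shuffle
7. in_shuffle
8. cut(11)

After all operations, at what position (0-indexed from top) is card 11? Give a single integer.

Answer: 9

Derivation:
After op 1 (out_shuffle): [7 3 0 8 10 2 9 11 1 5 4 6]
After op 2 (out_shuffle): [7 9 3 11 0 1 8 5 10 4 2 6]
After op 3 (out_shuffle): [7 8 9 5 3 10 11 4 0 2 1 6]
After op 4 (reverse): [6 1 2 0 4 11 10 3 5 9 8 7]
After op 5 (in_shuffle): [10 6 3 1 5 2 9 0 8 4 7 11]
After op 6 (in_shuffle): [9 10 0 6 8 3 4 1 7 5 11 2]
After op 7 (in_shuffle): [4 9 1 10 7 0 5 6 11 8 2 3]
After op 8 (cut(11)): [3 4 9 1 10 7 0 5 6 11 8 2]
Card 11 is at position 9.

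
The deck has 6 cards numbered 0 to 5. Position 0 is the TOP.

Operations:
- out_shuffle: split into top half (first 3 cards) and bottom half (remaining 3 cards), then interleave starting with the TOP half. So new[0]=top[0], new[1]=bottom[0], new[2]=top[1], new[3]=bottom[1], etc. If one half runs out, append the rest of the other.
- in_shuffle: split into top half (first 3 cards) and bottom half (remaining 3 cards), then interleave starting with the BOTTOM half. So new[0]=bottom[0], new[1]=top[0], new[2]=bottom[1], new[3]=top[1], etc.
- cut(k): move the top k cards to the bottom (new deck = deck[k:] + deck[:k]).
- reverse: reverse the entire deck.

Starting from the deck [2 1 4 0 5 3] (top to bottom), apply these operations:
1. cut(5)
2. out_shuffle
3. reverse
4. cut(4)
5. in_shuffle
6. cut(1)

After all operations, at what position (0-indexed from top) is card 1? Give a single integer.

After op 1 (cut(5)): [3 2 1 4 0 5]
After op 2 (out_shuffle): [3 4 2 0 1 5]
After op 3 (reverse): [5 1 0 2 4 3]
After op 4 (cut(4)): [4 3 5 1 0 2]
After op 5 (in_shuffle): [1 4 0 3 2 5]
After op 6 (cut(1)): [4 0 3 2 5 1]
Card 1 is at position 5.

Answer: 5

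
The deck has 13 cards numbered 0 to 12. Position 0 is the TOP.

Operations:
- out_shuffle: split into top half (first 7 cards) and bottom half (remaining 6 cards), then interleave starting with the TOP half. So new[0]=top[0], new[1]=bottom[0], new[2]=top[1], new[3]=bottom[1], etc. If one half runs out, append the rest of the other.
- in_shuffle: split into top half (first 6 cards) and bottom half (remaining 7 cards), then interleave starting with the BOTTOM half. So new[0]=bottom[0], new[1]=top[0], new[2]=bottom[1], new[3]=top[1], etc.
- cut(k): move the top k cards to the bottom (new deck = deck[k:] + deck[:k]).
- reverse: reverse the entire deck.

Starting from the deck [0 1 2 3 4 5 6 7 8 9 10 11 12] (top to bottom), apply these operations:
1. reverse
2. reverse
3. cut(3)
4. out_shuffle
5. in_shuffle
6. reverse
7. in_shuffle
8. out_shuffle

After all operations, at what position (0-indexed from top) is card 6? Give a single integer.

Answer: 11

Derivation:
After op 1 (reverse): [12 11 10 9 8 7 6 5 4 3 2 1 0]
After op 2 (reverse): [0 1 2 3 4 5 6 7 8 9 10 11 12]
After op 3 (cut(3)): [3 4 5 6 7 8 9 10 11 12 0 1 2]
After op 4 (out_shuffle): [3 10 4 11 5 12 6 0 7 1 8 2 9]
After op 5 (in_shuffle): [6 3 0 10 7 4 1 11 8 5 2 12 9]
After op 6 (reverse): [9 12 2 5 8 11 1 4 7 10 0 3 6]
After op 7 (in_shuffle): [1 9 4 12 7 2 10 5 0 8 3 11 6]
After op 8 (out_shuffle): [1 5 9 0 4 8 12 3 7 11 2 6 10]
Card 6 is at position 11.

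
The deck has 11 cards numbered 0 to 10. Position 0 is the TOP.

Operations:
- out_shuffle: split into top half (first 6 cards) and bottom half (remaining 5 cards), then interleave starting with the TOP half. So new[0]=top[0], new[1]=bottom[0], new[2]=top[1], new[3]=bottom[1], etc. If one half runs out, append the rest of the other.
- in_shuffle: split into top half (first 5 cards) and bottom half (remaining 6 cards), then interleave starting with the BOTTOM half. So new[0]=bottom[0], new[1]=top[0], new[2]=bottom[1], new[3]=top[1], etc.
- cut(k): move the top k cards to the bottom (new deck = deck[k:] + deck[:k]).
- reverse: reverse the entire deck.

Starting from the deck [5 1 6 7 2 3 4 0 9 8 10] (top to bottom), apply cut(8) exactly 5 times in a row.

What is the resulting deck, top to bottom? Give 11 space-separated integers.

Answer: 0 9 8 10 5 1 6 7 2 3 4

Derivation:
After op 1 (cut(8)): [9 8 10 5 1 6 7 2 3 4 0]
After op 2 (cut(8)): [3 4 0 9 8 10 5 1 6 7 2]
After op 3 (cut(8)): [6 7 2 3 4 0 9 8 10 5 1]
After op 4 (cut(8)): [10 5 1 6 7 2 3 4 0 9 8]
After op 5 (cut(8)): [0 9 8 10 5 1 6 7 2 3 4]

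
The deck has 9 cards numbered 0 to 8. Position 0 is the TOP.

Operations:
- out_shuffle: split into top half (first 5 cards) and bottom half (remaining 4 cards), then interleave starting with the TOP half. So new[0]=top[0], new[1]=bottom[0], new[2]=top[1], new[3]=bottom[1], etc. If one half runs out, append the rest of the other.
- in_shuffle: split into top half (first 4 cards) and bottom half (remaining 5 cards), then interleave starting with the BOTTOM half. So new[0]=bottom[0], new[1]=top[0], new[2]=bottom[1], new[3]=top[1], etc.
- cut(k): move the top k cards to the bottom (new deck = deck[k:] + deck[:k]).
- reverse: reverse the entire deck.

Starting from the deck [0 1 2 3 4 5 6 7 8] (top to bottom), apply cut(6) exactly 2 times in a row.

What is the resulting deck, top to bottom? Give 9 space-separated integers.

Answer: 3 4 5 6 7 8 0 1 2

Derivation:
After op 1 (cut(6)): [6 7 8 0 1 2 3 4 5]
After op 2 (cut(6)): [3 4 5 6 7 8 0 1 2]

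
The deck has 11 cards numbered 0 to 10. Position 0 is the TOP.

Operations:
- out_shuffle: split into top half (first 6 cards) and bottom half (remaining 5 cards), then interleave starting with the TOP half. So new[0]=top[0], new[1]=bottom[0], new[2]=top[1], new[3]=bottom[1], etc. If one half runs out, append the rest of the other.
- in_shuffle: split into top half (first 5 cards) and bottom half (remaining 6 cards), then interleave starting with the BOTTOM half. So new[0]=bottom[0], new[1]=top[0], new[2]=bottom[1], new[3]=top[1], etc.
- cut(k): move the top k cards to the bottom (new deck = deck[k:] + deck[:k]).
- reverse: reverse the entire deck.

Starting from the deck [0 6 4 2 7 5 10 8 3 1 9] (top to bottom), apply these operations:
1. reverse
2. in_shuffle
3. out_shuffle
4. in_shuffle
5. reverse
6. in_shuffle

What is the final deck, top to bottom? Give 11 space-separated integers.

Answer: 9 3 10 7 4 0 1 8 5 2 6

Derivation:
After op 1 (reverse): [9 1 3 8 10 5 7 2 4 6 0]
After op 2 (in_shuffle): [5 9 7 1 2 3 4 8 6 10 0]
After op 3 (out_shuffle): [5 4 9 8 7 6 1 10 2 0 3]
After op 4 (in_shuffle): [6 5 1 4 10 9 2 8 0 7 3]
After op 5 (reverse): [3 7 0 8 2 9 10 4 1 5 6]
After op 6 (in_shuffle): [9 3 10 7 4 0 1 8 5 2 6]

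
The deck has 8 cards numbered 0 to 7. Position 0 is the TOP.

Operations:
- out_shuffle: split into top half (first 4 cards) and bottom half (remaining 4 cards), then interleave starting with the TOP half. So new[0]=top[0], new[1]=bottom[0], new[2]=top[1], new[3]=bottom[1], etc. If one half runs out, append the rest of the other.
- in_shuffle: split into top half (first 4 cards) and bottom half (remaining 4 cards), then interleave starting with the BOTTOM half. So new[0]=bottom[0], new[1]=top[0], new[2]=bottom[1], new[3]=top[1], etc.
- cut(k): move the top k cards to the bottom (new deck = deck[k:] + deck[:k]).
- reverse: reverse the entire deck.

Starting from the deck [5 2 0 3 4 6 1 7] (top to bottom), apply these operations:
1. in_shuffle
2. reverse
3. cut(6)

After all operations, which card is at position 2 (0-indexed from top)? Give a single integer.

After op 1 (in_shuffle): [4 5 6 2 1 0 7 3]
After op 2 (reverse): [3 7 0 1 2 6 5 4]
After op 3 (cut(6)): [5 4 3 7 0 1 2 6]
Position 2: card 3.

Answer: 3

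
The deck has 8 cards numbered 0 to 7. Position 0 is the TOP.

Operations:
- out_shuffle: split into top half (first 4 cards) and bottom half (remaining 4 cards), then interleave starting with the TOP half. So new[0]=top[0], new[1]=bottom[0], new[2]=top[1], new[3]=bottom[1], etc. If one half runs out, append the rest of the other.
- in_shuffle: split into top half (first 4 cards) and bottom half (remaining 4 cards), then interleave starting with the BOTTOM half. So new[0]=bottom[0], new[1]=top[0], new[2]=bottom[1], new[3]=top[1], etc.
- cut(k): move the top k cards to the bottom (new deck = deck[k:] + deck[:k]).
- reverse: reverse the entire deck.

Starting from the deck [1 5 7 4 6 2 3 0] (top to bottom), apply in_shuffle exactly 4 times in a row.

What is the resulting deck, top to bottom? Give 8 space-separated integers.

Answer: 4 0 7 3 5 2 1 6

Derivation:
After op 1 (in_shuffle): [6 1 2 5 3 7 0 4]
After op 2 (in_shuffle): [3 6 7 1 0 2 4 5]
After op 3 (in_shuffle): [0 3 2 6 4 7 5 1]
After op 4 (in_shuffle): [4 0 7 3 5 2 1 6]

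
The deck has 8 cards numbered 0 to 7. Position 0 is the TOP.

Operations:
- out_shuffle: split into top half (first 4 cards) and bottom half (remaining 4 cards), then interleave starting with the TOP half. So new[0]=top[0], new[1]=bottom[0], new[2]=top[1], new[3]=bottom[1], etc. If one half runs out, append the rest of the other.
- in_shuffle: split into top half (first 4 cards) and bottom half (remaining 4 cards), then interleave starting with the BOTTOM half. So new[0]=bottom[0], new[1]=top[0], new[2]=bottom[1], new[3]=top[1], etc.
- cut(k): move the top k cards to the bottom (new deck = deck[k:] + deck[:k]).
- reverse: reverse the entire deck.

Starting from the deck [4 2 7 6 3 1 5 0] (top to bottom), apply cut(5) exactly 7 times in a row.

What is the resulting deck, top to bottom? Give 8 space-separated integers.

After op 1 (cut(5)): [1 5 0 4 2 7 6 3]
After op 2 (cut(5)): [7 6 3 1 5 0 4 2]
After op 3 (cut(5)): [0 4 2 7 6 3 1 5]
After op 4 (cut(5)): [3 1 5 0 4 2 7 6]
After op 5 (cut(5)): [2 7 6 3 1 5 0 4]
After op 6 (cut(5)): [5 0 4 2 7 6 3 1]
After op 7 (cut(5)): [6 3 1 5 0 4 2 7]

Answer: 6 3 1 5 0 4 2 7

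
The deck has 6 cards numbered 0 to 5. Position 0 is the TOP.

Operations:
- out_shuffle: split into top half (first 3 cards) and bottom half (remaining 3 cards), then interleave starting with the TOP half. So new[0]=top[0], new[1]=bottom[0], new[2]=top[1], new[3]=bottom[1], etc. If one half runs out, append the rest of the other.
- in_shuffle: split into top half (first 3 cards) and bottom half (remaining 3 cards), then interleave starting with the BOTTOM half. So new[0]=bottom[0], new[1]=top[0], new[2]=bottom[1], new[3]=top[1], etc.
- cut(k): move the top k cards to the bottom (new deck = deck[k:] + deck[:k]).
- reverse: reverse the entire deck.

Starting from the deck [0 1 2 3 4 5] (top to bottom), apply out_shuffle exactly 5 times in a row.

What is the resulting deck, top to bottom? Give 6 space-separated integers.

Answer: 0 3 1 4 2 5

Derivation:
After op 1 (out_shuffle): [0 3 1 4 2 5]
After op 2 (out_shuffle): [0 4 3 2 1 5]
After op 3 (out_shuffle): [0 2 4 1 3 5]
After op 4 (out_shuffle): [0 1 2 3 4 5]
After op 5 (out_shuffle): [0 3 1 4 2 5]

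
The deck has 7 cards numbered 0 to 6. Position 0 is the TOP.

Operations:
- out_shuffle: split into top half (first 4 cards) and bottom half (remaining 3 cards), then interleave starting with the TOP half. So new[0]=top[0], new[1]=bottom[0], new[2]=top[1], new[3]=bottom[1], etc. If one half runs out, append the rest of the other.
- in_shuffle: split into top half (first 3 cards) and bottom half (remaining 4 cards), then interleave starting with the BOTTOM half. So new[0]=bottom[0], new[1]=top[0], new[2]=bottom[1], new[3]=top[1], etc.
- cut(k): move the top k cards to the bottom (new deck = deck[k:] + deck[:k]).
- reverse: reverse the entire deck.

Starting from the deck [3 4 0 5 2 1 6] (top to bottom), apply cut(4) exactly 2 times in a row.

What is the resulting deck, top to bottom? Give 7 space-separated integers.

Answer: 4 0 5 2 1 6 3

Derivation:
After op 1 (cut(4)): [2 1 6 3 4 0 5]
After op 2 (cut(4)): [4 0 5 2 1 6 3]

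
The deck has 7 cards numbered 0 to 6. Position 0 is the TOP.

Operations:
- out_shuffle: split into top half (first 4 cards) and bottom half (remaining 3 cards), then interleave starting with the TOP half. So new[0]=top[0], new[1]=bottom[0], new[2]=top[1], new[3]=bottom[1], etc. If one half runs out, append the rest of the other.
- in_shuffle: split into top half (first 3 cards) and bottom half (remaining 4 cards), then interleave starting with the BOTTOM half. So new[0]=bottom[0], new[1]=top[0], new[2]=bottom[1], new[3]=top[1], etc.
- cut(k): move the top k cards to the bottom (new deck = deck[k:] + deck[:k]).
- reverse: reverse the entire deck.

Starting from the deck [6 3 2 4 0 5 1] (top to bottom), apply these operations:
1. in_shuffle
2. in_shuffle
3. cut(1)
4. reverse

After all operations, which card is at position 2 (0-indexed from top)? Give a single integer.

Answer: 0

Derivation:
After op 1 (in_shuffle): [4 6 0 3 5 2 1]
After op 2 (in_shuffle): [3 4 5 6 2 0 1]
After op 3 (cut(1)): [4 5 6 2 0 1 3]
After op 4 (reverse): [3 1 0 2 6 5 4]
Position 2: card 0.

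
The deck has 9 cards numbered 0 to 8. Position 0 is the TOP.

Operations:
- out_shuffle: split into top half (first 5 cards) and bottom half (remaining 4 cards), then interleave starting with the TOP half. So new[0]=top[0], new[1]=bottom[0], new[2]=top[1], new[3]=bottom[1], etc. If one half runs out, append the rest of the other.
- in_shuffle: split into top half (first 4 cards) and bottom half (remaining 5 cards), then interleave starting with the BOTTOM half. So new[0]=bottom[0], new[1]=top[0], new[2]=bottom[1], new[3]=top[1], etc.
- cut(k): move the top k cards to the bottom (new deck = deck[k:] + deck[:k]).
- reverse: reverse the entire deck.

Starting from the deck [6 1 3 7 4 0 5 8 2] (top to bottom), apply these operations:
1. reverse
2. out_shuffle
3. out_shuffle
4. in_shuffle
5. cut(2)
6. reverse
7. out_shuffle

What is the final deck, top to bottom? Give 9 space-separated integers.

Answer: 2 7 8 3 5 1 0 6 4

Derivation:
After op 1 (reverse): [2 8 5 0 4 7 3 1 6]
After op 2 (out_shuffle): [2 7 8 3 5 1 0 6 4]
After op 3 (out_shuffle): [2 1 7 0 8 6 3 4 5]
After op 4 (in_shuffle): [8 2 6 1 3 7 4 0 5]
After op 5 (cut(2)): [6 1 3 7 4 0 5 8 2]
After op 6 (reverse): [2 8 5 0 4 7 3 1 6]
After op 7 (out_shuffle): [2 7 8 3 5 1 0 6 4]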